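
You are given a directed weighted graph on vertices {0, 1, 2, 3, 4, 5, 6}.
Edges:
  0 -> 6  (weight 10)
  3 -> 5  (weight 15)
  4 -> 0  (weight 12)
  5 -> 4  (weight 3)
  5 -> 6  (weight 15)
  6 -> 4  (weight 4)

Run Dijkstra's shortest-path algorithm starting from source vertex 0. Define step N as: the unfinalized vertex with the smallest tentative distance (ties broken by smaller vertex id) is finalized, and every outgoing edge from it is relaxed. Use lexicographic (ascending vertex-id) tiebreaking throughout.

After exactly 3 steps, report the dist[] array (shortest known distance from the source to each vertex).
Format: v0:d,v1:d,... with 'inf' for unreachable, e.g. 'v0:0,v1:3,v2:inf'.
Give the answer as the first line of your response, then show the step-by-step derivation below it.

v0:0,v1:inf,v2:inf,v3:inf,v4:14,v5:inf,v6:10

step 1: dist = v0:0,v1:inf,v2:inf,v3:inf,v4:inf,v5:inf,v6:10
step 2: dist = v0:0,v1:inf,v2:inf,v3:inf,v4:14,v5:inf,v6:10
step 3: dist = v0:0,v1:inf,v2:inf,v3:inf,v4:14,v5:inf,v6:10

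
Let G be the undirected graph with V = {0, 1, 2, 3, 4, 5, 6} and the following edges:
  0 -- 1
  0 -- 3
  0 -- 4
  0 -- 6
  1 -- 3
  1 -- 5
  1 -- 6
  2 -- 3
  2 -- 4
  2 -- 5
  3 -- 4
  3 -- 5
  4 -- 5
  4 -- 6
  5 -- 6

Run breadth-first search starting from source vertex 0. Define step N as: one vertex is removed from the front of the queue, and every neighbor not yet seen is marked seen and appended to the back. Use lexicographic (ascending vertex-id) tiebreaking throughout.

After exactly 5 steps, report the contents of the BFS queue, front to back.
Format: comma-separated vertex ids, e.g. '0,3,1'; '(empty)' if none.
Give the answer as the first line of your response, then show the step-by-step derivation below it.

5,2

step 1: dequeue 0; queue=[1,3,4,6]; order=0
step 2: dequeue 1; queue=[3,4,6,5]; order=0,1
step 3: dequeue 3; queue=[4,6,5,2]; order=0,1,3
step 4: dequeue 4; queue=[6,5,2]; order=0,1,3,4
step 5: dequeue 6; queue=[5,2]; order=0,1,3,4,6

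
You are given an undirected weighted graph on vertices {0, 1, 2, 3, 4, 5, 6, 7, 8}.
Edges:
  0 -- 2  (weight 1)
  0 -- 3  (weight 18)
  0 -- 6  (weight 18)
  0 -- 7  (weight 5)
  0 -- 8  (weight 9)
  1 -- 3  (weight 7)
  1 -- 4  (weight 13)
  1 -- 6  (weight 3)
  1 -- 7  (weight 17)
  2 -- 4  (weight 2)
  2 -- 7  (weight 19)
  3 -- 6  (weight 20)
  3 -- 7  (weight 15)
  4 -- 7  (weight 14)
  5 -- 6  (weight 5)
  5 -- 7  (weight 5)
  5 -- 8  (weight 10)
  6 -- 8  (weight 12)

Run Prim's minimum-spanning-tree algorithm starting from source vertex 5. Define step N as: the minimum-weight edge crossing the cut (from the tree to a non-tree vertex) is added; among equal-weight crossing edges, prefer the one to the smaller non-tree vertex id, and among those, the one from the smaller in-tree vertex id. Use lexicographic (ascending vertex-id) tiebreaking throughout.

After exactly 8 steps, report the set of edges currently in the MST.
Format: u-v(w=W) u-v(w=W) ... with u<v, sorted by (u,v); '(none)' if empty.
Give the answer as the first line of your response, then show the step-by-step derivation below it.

0-2(w=1) 0-7(w=5) 0-8(w=9) 1-3(w=7) 1-6(w=3) 2-4(w=2) 5-6(w=5) 5-7(w=5)

step 1: add edge 5-6 (w=5); MST = {5-6(w=5)}
step 2: add edge 1-6 (w=3); MST = {1-6(w=3) 5-6(w=5)}
step 3: add edge 5-7 (w=5); MST = {1-6(w=3) 5-6(w=5) 5-7(w=5)}
step 4: add edge 0-7 (w=5); MST = {0-7(w=5) 1-6(w=3) 5-6(w=5) 5-7(w=5)}
step 5: add edge 0-2 (w=1); MST = {0-2(w=1) 0-7(w=5) 1-6(w=3) 5-6(w=5) 5-7(w=5)}
step 6: add edge 2-4 (w=2); MST = {0-2(w=1) 0-7(w=5) 1-6(w=3) 2-4(w=2) 5-6(w=5) 5-7(w=5)}
step 7: add edge 1-3 (w=7); MST = {0-2(w=1) 0-7(w=5) 1-3(w=7) 1-6(w=3) 2-4(w=2) 5-6(w=5) 5-7(w=5)}
step 8: add edge 0-8 (w=9); MST = {0-2(w=1) 0-7(w=5) 0-8(w=9) 1-3(w=7) 1-6(w=3) 2-4(w=2) 5-6(w=5) 5-7(w=5)}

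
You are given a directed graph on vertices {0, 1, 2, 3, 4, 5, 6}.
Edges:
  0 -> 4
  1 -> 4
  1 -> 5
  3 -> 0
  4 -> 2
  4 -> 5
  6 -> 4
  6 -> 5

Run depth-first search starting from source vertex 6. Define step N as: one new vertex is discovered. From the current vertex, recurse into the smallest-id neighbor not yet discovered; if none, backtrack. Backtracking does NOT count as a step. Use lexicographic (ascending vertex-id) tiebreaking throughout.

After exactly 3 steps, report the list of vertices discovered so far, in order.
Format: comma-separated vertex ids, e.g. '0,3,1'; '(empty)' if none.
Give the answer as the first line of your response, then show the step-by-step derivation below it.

6,4,2

step 1: discover 6; path=6; order=6
step 2: discover 4; path=6>4; order=6,4
step 3: discover 2; path=6>4>2; order=6,4,2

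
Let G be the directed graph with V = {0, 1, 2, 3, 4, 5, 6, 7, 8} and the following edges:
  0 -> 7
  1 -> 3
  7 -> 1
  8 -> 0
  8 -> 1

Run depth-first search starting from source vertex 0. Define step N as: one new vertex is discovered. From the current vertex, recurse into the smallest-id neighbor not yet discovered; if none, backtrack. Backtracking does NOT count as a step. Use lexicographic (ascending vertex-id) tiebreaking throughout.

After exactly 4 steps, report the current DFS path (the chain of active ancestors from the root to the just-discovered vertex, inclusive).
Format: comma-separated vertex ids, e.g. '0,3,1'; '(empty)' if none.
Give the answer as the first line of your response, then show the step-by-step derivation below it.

0,7,1,3

step 1: discover 0; path=0; order=0
step 2: discover 7; path=0>7; order=0,7
step 3: discover 1; path=0>7>1; order=0,7,1
step 4: discover 3; path=0>7>1>3; order=0,7,1,3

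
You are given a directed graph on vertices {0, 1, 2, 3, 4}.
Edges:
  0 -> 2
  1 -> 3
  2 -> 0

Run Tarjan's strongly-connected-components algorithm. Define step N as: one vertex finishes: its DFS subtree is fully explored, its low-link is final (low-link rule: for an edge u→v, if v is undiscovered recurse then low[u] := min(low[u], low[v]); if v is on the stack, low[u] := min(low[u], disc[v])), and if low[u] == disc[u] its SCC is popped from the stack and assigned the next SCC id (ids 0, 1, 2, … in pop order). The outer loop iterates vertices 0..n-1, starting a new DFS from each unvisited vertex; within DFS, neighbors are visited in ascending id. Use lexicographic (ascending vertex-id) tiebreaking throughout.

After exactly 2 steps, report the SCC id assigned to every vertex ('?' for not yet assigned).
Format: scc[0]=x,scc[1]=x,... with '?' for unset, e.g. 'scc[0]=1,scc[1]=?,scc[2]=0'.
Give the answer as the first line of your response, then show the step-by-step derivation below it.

scc[0]=0,scc[1]=?,scc[2]=0,scc[3]=?,scc[4]=?

step 1: low=(low[0]=0,low[1]=?,low[2]=0,low[3]=?,low[4]=?); scc=(scc[0]=?,scc[1]=?,scc[2]=?,scc[3]=?,scc[4]=?)
step 2: low=(low[0]=0,low[1]=?,low[2]=0,low[3]=?,low[4]=?); scc=(scc[0]=0,scc[1]=?,scc[2]=0,scc[3]=?,scc[4]=?)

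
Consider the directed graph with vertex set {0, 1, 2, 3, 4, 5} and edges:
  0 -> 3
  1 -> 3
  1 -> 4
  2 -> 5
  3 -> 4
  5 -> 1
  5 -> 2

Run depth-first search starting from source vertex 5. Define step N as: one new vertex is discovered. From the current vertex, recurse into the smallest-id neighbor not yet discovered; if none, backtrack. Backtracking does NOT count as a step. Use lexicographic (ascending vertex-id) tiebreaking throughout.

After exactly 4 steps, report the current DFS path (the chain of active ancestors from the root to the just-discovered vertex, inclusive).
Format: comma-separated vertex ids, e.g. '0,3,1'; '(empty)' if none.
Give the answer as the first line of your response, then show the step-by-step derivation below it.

5,1,3,4

step 1: discover 5; path=5; order=5
step 2: discover 1; path=5>1; order=5,1
step 3: discover 3; path=5>1>3; order=5,1,3
step 4: discover 4; path=5>1>3>4; order=5,1,3,4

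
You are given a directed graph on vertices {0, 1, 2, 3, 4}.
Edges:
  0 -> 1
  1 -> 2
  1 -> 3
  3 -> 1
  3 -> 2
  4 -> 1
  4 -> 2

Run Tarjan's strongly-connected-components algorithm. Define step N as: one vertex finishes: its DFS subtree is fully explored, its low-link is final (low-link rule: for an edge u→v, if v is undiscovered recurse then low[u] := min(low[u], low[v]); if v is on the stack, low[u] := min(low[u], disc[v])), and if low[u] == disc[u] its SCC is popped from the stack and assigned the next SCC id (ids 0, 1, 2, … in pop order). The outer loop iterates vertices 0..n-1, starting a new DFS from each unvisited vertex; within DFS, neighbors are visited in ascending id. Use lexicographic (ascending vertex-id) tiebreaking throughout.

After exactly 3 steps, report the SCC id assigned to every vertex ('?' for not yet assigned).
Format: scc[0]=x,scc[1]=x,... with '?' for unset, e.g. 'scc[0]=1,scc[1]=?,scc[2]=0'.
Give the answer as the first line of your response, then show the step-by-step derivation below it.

scc[0]=?,scc[1]=1,scc[2]=0,scc[3]=1,scc[4]=?

step 1: low=(low[0]=0,low[1]=1,low[2]=2,low[3]=?,low[4]=?); scc=(scc[0]=?,scc[1]=?,scc[2]=0,scc[3]=?,scc[4]=?)
step 2: low=(low[0]=0,low[1]=1,low[2]=2,low[3]=1,low[4]=?); scc=(scc[0]=?,scc[1]=?,scc[2]=0,scc[3]=?,scc[4]=?)
step 3: low=(low[0]=0,low[1]=1,low[2]=2,low[3]=1,low[4]=?); scc=(scc[0]=?,scc[1]=1,scc[2]=0,scc[3]=1,scc[4]=?)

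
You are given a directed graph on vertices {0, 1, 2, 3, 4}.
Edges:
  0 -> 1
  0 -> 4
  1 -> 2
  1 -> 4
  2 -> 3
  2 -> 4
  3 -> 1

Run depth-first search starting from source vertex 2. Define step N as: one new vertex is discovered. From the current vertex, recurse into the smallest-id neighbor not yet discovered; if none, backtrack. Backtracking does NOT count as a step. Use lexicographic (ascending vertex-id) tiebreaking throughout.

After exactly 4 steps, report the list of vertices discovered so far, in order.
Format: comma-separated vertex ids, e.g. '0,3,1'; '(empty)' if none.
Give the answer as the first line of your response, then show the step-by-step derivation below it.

2,3,1,4

step 1: discover 2; path=2; order=2
step 2: discover 3; path=2>3; order=2,3
step 3: discover 1; path=2>3>1; order=2,3,1
step 4: discover 4; path=2>3>1>4; order=2,3,1,4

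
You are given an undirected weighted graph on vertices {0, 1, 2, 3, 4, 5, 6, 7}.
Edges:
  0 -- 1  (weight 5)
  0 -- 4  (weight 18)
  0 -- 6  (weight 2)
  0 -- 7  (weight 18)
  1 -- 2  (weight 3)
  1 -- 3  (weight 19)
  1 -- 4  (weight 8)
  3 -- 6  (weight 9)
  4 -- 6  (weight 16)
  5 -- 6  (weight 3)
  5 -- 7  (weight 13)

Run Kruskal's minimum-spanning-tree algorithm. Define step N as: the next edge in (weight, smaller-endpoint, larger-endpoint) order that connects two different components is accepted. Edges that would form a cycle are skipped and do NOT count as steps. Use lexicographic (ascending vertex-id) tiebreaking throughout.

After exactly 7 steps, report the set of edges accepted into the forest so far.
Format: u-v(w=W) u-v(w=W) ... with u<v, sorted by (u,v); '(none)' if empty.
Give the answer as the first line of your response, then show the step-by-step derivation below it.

0-1(w=5) 0-6(w=2) 1-2(w=3) 1-4(w=8) 3-6(w=9) 5-6(w=3) 5-7(w=13)

step 1: add edge 0-6 (w=2); MST = {0-6(w=2)}
step 2: add edge 1-2 (w=3); MST = {0-6(w=2) 1-2(w=3)}
step 3: add edge 5-6 (w=3); MST = {0-6(w=2) 1-2(w=3) 5-6(w=3)}
step 4: add edge 0-1 (w=5); MST = {0-1(w=5) 0-6(w=2) 1-2(w=3) 5-6(w=3)}
step 5: add edge 1-4 (w=8); MST = {0-1(w=5) 0-6(w=2) 1-2(w=3) 1-4(w=8) 5-6(w=3)}
step 6: add edge 3-6 (w=9); MST = {0-1(w=5) 0-6(w=2) 1-2(w=3) 1-4(w=8) 3-6(w=9) 5-6(w=3)}
step 7: add edge 5-7 (w=13); MST = {0-1(w=5) 0-6(w=2) 1-2(w=3) 1-4(w=8) 3-6(w=9) 5-6(w=3) 5-7(w=13)}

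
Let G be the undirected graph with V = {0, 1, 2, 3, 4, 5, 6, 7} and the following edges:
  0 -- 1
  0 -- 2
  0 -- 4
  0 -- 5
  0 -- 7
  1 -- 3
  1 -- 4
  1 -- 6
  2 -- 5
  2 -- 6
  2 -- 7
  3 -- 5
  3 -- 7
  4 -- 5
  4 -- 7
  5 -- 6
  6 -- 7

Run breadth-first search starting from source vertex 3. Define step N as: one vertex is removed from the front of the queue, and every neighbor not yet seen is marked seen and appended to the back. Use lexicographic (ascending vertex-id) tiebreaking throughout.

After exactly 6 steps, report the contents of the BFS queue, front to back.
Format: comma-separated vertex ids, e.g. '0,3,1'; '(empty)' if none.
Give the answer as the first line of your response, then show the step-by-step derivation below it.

6,2

step 1: dequeue 3; queue=[1,5,7]; order=3
step 2: dequeue 1; queue=[5,7,0,4,6]; order=3,1
step 3: dequeue 5; queue=[7,0,4,6,2]; order=3,1,5
step 4: dequeue 7; queue=[0,4,6,2]; order=3,1,5,7
step 5: dequeue 0; queue=[4,6,2]; order=3,1,5,7,0
step 6: dequeue 4; queue=[6,2]; order=3,1,5,7,0,4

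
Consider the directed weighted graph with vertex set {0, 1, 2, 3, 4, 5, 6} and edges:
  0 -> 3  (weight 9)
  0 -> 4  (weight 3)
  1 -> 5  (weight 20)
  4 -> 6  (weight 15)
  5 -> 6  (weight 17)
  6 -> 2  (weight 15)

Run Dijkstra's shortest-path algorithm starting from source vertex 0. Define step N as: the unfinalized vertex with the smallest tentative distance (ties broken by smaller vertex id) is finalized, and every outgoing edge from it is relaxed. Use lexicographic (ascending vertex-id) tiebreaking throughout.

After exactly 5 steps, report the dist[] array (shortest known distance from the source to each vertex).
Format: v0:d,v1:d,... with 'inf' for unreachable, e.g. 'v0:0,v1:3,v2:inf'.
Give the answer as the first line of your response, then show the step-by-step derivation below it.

v0:0,v1:inf,v2:33,v3:9,v4:3,v5:inf,v6:18

step 1: dist = v0:0,v1:inf,v2:inf,v3:9,v4:3,v5:inf,v6:inf
step 2: dist = v0:0,v1:inf,v2:inf,v3:9,v4:3,v5:inf,v6:18
step 3: dist = v0:0,v1:inf,v2:inf,v3:9,v4:3,v5:inf,v6:18
step 4: dist = v0:0,v1:inf,v2:33,v3:9,v4:3,v5:inf,v6:18
step 5: dist = v0:0,v1:inf,v2:33,v3:9,v4:3,v5:inf,v6:18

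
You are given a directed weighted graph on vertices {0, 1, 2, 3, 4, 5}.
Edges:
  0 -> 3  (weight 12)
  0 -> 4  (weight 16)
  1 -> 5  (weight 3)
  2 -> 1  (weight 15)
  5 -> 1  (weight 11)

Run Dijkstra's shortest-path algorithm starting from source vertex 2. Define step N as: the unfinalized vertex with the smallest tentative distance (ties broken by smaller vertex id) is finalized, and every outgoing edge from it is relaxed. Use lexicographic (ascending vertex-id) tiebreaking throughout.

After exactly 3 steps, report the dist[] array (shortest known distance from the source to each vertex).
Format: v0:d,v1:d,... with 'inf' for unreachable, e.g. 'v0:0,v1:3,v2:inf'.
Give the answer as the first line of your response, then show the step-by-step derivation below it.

v0:inf,v1:15,v2:0,v3:inf,v4:inf,v5:18

step 1: dist = v0:inf,v1:15,v2:0,v3:inf,v4:inf,v5:inf
step 2: dist = v0:inf,v1:15,v2:0,v3:inf,v4:inf,v5:18
step 3: dist = v0:inf,v1:15,v2:0,v3:inf,v4:inf,v5:18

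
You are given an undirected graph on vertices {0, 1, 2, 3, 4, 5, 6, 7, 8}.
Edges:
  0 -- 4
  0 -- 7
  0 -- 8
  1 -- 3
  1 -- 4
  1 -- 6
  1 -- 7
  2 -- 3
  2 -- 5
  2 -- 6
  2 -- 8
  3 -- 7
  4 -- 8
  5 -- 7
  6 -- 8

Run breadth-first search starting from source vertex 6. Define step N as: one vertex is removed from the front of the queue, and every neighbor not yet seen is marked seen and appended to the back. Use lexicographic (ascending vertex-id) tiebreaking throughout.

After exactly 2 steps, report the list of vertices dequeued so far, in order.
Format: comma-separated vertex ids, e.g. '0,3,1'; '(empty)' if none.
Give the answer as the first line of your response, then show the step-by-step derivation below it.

6,1

step 1: dequeue 6; queue=[1,2,8]; order=6
step 2: dequeue 1; queue=[2,8,3,4,7]; order=6,1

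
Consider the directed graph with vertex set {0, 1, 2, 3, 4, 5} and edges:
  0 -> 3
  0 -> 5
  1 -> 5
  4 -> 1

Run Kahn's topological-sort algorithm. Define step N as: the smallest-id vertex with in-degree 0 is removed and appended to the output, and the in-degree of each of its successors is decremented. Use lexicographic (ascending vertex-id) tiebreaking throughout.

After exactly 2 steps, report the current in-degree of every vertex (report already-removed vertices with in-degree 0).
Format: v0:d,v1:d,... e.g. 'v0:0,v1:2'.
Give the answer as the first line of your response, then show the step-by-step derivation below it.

v0:0,v1:1,v2:0,v3:0,v4:0,v5:1

step 1: output 0; order=[0]; indeg=(0,1,0,0,0,1)
step 2: output 2; order=[0,2]; indeg=(0,1,0,0,0,1)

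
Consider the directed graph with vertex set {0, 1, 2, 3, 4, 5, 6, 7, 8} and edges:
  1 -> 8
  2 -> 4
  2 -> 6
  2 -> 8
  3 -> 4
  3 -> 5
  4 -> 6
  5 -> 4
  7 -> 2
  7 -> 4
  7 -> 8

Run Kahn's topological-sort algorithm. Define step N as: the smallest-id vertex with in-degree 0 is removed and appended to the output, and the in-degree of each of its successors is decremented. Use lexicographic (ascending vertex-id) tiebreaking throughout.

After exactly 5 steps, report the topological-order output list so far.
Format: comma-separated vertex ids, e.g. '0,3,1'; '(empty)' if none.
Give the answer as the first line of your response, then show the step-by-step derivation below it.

0,1,3,5,7

step 1: output 0; order=[0]; indeg=(0,0,1,0,4,1,2,0,3)
step 2: output 1; order=[0,1]; indeg=(0,0,1,0,4,1,2,0,2)
step 3: output 3; order=[0,1,3]; indeg=(0,0,1,0,3,0,2,0,2)
step 4: output 5; order=[0,1,3,5]; indeg=(0,0,1,0,2,0,2,0,2)
step 5: output 7; order=[0,1,3,5,7]; indeg=(0,0,0,0,1,0,2,0,1)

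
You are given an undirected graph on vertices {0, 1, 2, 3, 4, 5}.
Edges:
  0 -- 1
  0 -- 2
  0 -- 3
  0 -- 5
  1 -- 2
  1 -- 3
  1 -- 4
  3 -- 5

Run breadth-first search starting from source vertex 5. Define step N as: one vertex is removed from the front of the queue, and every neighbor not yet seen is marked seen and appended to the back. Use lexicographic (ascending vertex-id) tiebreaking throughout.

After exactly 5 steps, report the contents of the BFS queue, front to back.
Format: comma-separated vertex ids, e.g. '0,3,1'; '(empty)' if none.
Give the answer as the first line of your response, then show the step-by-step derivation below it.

4

step 1: dequeue 5; queue=[0,3]; order=5
step 2: dequeue 0; queue=[3,1,2]; order=5,0
step 3: dequeue 3; queue=[1,2]; order=5,0,3
step 4: dequeue 1; queue=[2,4]; order=5,0,3,1
step 5: dequeue 2; queue=[4]; order=5,0,3,1,2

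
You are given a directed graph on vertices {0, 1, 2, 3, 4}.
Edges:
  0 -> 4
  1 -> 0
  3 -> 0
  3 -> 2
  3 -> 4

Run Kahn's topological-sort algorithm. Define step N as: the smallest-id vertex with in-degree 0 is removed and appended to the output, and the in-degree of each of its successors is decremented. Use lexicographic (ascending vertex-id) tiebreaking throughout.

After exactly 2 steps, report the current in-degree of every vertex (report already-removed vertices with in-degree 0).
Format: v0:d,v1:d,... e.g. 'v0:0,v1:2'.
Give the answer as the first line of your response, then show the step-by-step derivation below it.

v0:0,v1:0,v2:0,v3:0,v4:1

step 1: output 1; order=[1]; indeg=(1,0,1,0,2)
step 2: output 3; order=[1,3]; indeg=(0,0,0,0,1)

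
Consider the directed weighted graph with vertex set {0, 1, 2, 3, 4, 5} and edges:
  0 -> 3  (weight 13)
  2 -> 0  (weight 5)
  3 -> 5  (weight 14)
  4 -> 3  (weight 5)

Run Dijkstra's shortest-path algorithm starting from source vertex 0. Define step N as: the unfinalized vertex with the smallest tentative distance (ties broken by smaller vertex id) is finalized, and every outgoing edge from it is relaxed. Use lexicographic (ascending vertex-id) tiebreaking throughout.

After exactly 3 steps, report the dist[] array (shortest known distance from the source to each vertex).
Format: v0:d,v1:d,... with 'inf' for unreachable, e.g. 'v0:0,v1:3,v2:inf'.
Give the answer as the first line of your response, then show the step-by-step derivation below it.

v0:0,v1:inf,v2:inf,v3:13,v4:inf,v5:27

step 1: dist = v0:0,v1:inf,v2:inf,v3:13,v4:inf,v5:inf
step 2: dist = v0:0,v1:inf,v2:inf,v3:13,v4:inf,v5:27
step 3: dist = v0:0,v1:inf,v2:inf,v3:13,v4:inf,v5:27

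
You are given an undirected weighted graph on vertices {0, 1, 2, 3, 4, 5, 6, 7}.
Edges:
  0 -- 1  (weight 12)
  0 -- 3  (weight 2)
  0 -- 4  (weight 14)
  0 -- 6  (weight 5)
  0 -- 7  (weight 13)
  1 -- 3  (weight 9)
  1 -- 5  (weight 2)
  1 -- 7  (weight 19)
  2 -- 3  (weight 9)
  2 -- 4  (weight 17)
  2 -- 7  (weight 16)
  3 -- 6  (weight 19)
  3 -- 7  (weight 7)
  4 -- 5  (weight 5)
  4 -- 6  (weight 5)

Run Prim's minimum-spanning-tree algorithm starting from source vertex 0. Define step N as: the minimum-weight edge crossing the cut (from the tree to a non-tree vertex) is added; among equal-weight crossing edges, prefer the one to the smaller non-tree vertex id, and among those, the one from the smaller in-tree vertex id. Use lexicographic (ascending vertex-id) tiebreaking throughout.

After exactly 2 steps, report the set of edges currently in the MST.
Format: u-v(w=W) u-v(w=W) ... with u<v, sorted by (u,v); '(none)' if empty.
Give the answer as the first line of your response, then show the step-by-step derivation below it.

0-3(w=2) 0-6(w=5)

step 1: add edge 0-3 (w=2); MST = {0-3(w=2)}
step 2: add edge 0-6 (w=5); MST = {0-3(w=2) 0-6(w=5)}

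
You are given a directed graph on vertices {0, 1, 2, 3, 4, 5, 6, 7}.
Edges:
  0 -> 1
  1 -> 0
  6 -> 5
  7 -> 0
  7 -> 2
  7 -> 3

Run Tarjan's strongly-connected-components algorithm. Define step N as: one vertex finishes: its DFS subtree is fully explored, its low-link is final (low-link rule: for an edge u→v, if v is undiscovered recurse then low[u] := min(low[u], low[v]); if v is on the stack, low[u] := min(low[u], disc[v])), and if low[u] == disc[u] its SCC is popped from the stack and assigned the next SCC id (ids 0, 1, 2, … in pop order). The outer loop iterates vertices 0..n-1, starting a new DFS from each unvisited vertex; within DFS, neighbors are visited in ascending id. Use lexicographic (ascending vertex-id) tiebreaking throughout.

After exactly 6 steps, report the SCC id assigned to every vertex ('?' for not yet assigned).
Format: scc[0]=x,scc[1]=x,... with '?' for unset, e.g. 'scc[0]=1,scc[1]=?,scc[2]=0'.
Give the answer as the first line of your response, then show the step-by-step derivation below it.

scc[0]=0,scc[1]=0,scc[2]=1,scc[3]=2,scc[4]=3,scc[5]=4,scc[6]=?,scc[7]=?

step 1: low=(low[0]=0,low[1]=0,low[2]=?,low[3]=?,low[4]=?,low[5]=?,low[6]=?,low[7]=?); scc=(scc[0]=?,scc[1]=?,scc[2]=?,scc[3]=?,scc[4]=?,scc[5]=?,scc[6]=?,scc[7]=?)
step 2: low=(low[0]=0,low[1]=0,low[2]=?,low[3]=?,low[4]=?,low[5]=?,low[6]=?,low[7]=?); scc=(scc[0]=0,scc[1]=0,scc[2]=?,scc[3]=?,scc[4]=?,scc[5]=?,scc[6]=?,scc[7]=?)
step 3: low=(low[0]=0,low[1]=0,low[2]=2,low[3]=?,low[4]=?,low[5]=?,low[6]=?,low[7]=?); scc=(scc[0]=0,scc[1]=0,scc[2]=1,scc[3]=?,scc[4]=?,scc[5]=?,scc[6]=?,scc[7]=?)
step 4: low=(low[0]=0,low[1]=0,low[2]=2,low[3]=3,low[4]=?,low[5]=?,low[6]=?,low[7]=?); scc=(scc[0]=0,scc[1]=0,scc[2]=1,scc[3]=2,scc[4]=?,scc[5]=?,scc[6]=?,scc[7]=?)
step 5: low=(low[0]=0,low[1]=0,low[2]=2,low[3]=3,low[4]=4,low[5]=?,low[6]=?,low[7]=?); scc=(scc[0]=0,scc[1]=0,scc[2]=1,scc[3]=2,scc[4]=3,scc[5]=?,scc[6]=?,scc[7]=?)
step 6: low=(low[0]=0,low[1]=0,low[2]=2,low[3]=3,low[4]=4,low[5]=5,low[6]=?,low[7]=?); scc=(scc[0]=0,scc[1]=0,scc[2]=1,scc[3]=2,scc[4]=3,scc[5]=4,scc[6]=?,scc[7]=?)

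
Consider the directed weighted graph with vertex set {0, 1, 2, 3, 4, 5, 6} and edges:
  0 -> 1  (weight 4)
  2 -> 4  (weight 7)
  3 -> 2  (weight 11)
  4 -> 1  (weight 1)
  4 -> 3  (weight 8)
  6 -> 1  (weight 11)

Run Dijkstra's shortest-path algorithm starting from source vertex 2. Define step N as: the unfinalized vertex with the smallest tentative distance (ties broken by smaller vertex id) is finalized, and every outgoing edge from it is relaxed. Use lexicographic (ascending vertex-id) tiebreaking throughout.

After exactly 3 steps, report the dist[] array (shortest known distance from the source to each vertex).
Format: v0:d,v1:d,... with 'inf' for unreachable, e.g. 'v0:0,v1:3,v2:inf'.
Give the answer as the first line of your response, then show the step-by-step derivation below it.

v0:inf,v1:8,v2:0,v3:15,v4:7,v5:inf,v6:inf

step 1: dist = v0:inf,v1:inf,v2:0,v3:inf,v4:7,v5:inf,v6:inf
step 2: dist = v0:inf,v1:8,v2:0,v3:15,v4:7,v5:inf,v6:inf
step 3: dist = v0:inf,v1:8,v2:0,v3:15,v4:7,v5:inf,v6:inf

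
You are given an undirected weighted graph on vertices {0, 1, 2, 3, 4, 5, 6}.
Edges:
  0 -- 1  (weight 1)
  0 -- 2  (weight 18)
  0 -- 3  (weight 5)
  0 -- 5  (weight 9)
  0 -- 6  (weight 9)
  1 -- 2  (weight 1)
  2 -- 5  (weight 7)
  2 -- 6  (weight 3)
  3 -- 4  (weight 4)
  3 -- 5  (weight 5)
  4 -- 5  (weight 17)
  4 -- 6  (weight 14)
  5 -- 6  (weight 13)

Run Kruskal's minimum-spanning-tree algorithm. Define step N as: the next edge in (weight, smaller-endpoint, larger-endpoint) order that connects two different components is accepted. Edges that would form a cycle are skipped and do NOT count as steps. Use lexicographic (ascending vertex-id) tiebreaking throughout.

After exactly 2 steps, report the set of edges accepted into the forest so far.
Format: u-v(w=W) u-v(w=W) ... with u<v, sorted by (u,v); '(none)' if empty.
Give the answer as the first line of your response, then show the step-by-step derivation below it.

0-1(w=1) 1-2(w=1)

step 1: add edge 0-1 (w=1); MST = {0-1(w=1)}
step 2: add edge 1-2 (w=1); MST = {0-1(w=1) 1-2(w=1)}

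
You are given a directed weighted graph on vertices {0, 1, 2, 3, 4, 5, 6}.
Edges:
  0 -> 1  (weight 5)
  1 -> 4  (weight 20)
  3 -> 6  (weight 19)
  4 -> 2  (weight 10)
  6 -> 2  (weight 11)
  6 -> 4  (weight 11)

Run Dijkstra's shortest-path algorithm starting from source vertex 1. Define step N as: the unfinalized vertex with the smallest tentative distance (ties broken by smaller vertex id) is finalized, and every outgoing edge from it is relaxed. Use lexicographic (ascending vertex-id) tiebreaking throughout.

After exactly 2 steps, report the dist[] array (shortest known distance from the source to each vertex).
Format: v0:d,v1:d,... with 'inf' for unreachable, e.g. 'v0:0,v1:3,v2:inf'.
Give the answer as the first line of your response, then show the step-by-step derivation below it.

v0:inf,v1:0,v2:30,v3:inf,v4:20,v5:inf,v6:inf

step 1: dist = v0:inf,v1:0,v2:inf,v3:inf,v4:20,v5:inf,v6:inf
step 2: dist = v0:inf,v1:0,v2:30,v3:inf,v4:20,v5:inf,v6:inf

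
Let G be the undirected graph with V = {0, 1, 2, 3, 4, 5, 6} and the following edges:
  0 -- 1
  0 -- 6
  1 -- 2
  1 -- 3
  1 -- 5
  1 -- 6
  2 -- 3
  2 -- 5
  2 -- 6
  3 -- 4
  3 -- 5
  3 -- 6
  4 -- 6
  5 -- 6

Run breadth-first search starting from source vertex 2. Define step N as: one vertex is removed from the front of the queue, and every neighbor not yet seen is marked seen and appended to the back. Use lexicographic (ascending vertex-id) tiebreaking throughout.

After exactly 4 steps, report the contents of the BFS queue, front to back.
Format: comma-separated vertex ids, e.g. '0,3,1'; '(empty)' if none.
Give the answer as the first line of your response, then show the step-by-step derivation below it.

6,0,4

step 1: dequeue 2; queue=[1,3,5,6]; order=2
step 2: dequeue 1; queue=[3,5,6,0]; order=2,1
step 3: dequeue 3; queue=[5,6,0,4]; order=2,1,3
step 4: dequeue 5; queue=[6,0,4]; order=2,1,3,5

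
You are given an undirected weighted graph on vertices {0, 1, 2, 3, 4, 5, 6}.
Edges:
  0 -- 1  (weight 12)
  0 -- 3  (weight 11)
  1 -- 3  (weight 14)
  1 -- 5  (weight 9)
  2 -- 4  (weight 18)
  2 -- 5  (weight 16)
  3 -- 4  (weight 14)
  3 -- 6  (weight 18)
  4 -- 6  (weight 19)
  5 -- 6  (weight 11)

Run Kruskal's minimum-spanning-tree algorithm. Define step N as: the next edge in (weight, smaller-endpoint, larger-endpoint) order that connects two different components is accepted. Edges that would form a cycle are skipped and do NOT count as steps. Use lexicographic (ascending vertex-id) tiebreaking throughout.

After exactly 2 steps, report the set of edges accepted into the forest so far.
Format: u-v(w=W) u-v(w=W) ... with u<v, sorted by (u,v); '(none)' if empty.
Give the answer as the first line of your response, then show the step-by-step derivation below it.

0-3(w=11) 1-5(w=9)

step 1: add edge 1-5 (w=9); MST = {1-5(w=9)}
step 2: add edge 0-3 (w=11); MST = {0-3(w=11) 1-5(w=9)}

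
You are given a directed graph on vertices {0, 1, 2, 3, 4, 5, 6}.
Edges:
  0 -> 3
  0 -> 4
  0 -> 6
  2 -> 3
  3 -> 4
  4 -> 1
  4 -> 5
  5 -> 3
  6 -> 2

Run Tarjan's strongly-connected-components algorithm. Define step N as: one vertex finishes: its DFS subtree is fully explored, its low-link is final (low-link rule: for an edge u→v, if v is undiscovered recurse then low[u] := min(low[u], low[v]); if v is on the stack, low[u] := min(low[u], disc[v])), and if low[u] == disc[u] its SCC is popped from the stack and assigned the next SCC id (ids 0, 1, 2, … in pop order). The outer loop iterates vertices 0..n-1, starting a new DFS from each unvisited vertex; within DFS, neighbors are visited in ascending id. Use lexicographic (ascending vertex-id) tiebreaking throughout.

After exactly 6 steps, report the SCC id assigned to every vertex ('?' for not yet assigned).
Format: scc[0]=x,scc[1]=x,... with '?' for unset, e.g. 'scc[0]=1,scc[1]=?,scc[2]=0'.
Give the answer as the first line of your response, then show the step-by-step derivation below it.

scc[0]=?,scc[1]=0,scc[2]=2,scc[3]=1,scc[4]=1,scc[5]=1,scc[6]=3

step 1: low=(low[0]=0,low[1]=3,low[2]=?,low[3]=1,low[4]=2,low[5]=?,low[6]=?); scc=(scc[0]=?,scc[1]=0,scc[2]=?,scc[3]=?,scc[4]=?,scc[5]=?,scc[6]=?)
step 2: low=(low[0]=0,low[1]=3,low[2]=?,low[3]=1,low[4]=2,low[5]=1,low[6]=?); scc=(scc[0]=?,scc[1]=0,scc[2]=?,scc[3]=?,scc[4]=?,scc[5]=?,scc[6]=?)
step 3: low=(low[0]=0,low[1]=3,low[2]=?,low[3]=1,low[4]=1,low[5]=1,low[6]=?); scc=(scc[0]=?,scc[1]=0,scc[2]=?,scc[3]=?,scc[4]=?,scc[5]=?,scc[6]=?)
step 4: low=(low[0]=0,low[1]=3,low[2]=?,low[3]=1,low[4]=1,low[5]=1,low[6]=?); scc=(scc[0]=?,scc[1]=0,scc[2]=?,scc[3]=1,scc[4]=1,scc[5]=1,scc[6]=?)
step 5: low=(low[0]=0,low[1]=3,low[2]=6,low[3]=1,low[4]=1,low[5]=1,low[6]=5); scc=(scc[0]=?,scc[1]=0,scc[2]=2,scc[3]=1,scc[4]=1,scc[5]=1,scc[6]=?)
step 6: low=(low[0]=0,low[1]=3,low[2]=6,low[3]=1,low[4]=1,low[5]=1,low[6]=5); scc=(scc[0]=?,scc[1]=0,scc[2]=2,scc[3]=1,scc[4]=1,scc[5]=1,scc[6]=3)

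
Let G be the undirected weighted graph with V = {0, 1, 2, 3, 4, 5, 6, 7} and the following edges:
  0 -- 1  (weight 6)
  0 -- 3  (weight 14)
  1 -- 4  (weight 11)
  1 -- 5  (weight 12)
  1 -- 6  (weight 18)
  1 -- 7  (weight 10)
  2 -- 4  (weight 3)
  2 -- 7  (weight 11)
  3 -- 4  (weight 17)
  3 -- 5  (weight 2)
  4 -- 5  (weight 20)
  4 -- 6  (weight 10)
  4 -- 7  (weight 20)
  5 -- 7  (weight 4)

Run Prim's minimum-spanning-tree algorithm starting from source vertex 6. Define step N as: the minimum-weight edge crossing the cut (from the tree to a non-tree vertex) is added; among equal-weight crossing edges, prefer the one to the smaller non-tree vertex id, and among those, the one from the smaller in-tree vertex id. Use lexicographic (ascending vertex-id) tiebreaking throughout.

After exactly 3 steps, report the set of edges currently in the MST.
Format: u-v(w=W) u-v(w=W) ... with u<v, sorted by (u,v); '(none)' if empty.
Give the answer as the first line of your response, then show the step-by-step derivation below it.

1-4(w=11) 2-4(w=3) 4-6(w=10)

step 1: add edge 4-6 (w=10); MST = {4-6(w=10)}
step 2: add edge 2-4 (w=3); MST = {2-4(w=3) 4-6(w=10)}
step 3: add edge 1-4 (w=11); MST = {1-4(w=11) 2-4(w=3) 4-6(w=10)}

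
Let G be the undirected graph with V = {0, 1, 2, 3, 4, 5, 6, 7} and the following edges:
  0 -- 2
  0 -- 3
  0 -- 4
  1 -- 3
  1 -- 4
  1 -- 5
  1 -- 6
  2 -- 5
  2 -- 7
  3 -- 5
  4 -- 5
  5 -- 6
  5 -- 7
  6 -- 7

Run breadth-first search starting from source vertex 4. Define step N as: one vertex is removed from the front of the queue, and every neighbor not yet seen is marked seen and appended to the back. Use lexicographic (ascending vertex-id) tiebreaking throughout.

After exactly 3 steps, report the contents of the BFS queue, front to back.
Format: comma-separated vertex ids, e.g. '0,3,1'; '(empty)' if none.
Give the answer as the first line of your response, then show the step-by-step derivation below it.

5,2,3,6

step 1: dequeue 4; queue=[0,1,5]; order=4
step 2: dequeue 0; queue=[1,5,2,3]; order=4,0
step 3: dequeue 1; queue=[5,2,3,6]; order=4,0,1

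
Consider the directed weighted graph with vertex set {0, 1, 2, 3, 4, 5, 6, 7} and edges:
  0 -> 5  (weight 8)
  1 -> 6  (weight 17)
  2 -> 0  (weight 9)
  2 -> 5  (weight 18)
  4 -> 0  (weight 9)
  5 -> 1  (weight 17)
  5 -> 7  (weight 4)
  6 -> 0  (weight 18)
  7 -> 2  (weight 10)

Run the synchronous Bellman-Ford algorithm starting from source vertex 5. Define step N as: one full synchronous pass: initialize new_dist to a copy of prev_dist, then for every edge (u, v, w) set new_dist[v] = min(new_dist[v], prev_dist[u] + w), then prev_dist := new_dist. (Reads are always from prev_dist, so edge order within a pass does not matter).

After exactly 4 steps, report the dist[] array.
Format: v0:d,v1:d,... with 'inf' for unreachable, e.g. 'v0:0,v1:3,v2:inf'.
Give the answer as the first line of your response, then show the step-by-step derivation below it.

v0:23,v1:17,v2:14,v3:inf,v4:inf,v5:0,v6:34,v7:4

step 1: dist = v0:inf,v1:17,v2:inf,v3:inf,v4:inf,v5:0,v6:inf,v7:4
step 2: dist = v0:inf,v1:17,v2:14,v3:inf,v4:inf,v5:0,v6:34,v7:4
step 3: dist = v0:23,v1:17,v2:14,v3:inf,v4:inf,v5:0,v6:34,v7:4
step 4: dist = v0:23,v1:17,v2:14,v3:inf,v4:inf,v5:0,v6:34,v7:4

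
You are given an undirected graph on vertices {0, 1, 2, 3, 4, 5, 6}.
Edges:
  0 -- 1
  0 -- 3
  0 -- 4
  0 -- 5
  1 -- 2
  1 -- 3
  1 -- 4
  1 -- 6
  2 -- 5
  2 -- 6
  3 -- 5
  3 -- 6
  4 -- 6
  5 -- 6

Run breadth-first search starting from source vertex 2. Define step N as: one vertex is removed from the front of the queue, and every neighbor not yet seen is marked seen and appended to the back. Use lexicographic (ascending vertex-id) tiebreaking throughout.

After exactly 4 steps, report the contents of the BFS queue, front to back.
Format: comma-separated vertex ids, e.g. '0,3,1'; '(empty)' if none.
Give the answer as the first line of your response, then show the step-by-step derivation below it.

0,3,4

step 1: dequeue 2; queue=[1,5,6]; order=2
step 2: dequeue 1; queue=[5,6,0,3,4]; order=2,1
step 3: dequeue 5; queue=[6,0,3,4]; order=2,1,5
step 4: dequeue 6; queue=[0,3,4]; order=2,1,5,6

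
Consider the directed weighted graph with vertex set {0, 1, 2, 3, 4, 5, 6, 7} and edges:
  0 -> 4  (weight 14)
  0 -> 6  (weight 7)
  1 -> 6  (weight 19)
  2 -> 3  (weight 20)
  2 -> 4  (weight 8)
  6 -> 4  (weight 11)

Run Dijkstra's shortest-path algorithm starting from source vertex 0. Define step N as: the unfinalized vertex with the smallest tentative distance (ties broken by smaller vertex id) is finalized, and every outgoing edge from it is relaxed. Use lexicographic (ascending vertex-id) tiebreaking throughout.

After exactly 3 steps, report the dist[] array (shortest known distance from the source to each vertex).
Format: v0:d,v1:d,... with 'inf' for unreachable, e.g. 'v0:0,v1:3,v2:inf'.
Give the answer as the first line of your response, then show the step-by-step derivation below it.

v0:0,v1:inf,v2:inf,v3:inf,v4:14,v5:inf,v6:7,v7:inf

step 1: dist = v0:0,v1:inf,v2:inf,v3:inf,v4:14,v5:inf,v6:7,v7:inf
step 2: dist = v0:0,v1:inf,v2:inf,v3:inf,v4:14,v5:inf,v6:7,v7:inf
step 3: dist = v0:0,v1:inf,v2:inf,v3:inf,v4:14,v5:inf,v6:7,v7:inf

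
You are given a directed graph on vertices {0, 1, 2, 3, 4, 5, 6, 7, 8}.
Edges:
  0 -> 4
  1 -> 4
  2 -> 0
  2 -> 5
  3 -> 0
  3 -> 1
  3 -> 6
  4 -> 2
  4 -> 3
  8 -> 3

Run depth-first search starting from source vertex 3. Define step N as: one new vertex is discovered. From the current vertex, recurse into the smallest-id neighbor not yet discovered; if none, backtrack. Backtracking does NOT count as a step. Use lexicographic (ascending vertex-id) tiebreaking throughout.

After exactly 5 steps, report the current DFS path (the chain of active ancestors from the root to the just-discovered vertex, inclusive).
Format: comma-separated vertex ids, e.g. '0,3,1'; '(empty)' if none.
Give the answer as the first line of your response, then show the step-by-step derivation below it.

3,0,4,2,5

step 1: discover 3; path=3; order=3
step 2: discover 0; path=3>0; order=3,0
step 3: discover 4; path=3>0>4; order=3,0,4
step 4: discover 2; path=3>0>4>2; order=3,0,4,2
step 5: discover 5; path=3>0>4>2>5; order=3,0,4,2,5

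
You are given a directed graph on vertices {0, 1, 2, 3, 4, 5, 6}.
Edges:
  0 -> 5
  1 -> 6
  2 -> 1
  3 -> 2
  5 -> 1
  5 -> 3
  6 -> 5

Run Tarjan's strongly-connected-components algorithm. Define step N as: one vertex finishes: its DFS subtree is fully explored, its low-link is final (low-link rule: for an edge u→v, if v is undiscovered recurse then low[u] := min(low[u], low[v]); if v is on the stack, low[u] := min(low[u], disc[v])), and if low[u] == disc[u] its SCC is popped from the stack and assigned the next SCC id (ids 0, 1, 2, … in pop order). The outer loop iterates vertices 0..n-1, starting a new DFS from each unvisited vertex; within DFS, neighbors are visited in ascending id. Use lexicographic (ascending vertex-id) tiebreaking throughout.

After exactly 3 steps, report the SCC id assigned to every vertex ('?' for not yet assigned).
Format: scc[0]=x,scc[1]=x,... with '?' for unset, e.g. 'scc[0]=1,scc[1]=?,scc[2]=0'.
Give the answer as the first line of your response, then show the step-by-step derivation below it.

scc[0]=?,scc[1]=?,scc[2]=?,scc[3]=?,scc[4]=?,scc[5]=?,scc[6]=?

step 1: low=(low[0]=0,low[1]=2,low[2]=?,low[3]=?,low[4]=?,low[5]=1,low[6]=1); scc=(scc[0]=?,scc[1]=?,scc[2]=?,scc[3]=?,scc[4]=?,scc[5]=?,scc[6]=?)
step 2: low=(low[0]=0,low[1]=1,low[2]=?,low[3]=?,low[4]=?,low[5]=1,low[6]=1); scc=(scc[0]=?,scc[1]=?,scc[2]=?,scc[3]=?,scc[4]=?,scc[5]=?,scc[6]=?)
step 3: low=(low[0]=0,low[1]=1,low[2]=2,low[3]=4,low[4]=?,low[5]=1,low[6]=1); scc=(scc[0]=?,scc[1]=?,scc[2]=?,scc[3]=?,scc[4]=?,scc[5]=?,scc[6]=?)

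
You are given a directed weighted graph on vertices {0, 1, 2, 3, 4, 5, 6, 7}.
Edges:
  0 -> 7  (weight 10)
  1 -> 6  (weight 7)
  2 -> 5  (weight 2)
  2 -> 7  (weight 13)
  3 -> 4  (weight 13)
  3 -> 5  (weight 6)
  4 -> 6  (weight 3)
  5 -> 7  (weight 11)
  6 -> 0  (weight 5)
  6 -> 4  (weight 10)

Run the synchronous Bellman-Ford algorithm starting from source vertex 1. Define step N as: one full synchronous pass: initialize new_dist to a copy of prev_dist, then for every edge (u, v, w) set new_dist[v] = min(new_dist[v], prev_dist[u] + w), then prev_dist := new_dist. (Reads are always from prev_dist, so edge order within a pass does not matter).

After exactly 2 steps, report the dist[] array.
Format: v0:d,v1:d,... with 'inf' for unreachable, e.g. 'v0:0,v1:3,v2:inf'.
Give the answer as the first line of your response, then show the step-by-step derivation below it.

v0:12,v1:0,v2:inf,v3:inf,v4:17,v5:inf,v6:7,v7:inf

step 1: dist = v0:inf,v1:0,v2:inf,v3:inf,v4:inf,v5:inf,v6:7,v7:inf
step 2: dist = v0:12,v1:0,v2:inf,v3:inf,v4:17,v5:inf,v6:7,v7:inf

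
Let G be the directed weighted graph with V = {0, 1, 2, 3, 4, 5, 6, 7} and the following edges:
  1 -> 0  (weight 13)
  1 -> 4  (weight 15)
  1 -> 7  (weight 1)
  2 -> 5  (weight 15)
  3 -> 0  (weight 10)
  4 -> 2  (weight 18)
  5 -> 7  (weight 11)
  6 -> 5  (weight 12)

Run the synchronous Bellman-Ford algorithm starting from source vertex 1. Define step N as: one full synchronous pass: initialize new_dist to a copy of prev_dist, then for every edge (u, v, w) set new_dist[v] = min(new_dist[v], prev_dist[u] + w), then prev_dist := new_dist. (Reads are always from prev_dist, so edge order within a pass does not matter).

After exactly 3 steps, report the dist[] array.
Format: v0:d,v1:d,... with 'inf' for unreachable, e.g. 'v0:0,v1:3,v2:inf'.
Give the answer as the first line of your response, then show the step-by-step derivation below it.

v0:13,v1:0,v2:33,v3:inf,v4:15,v5:48,v6:inf,v7:1

step 1: dist = v0:13,v1:0,v2:inf,v3:inf,v4:15,v5:inf,v6:inf,v7:1
step 2: dist = v0:13,v1:0,v2:33,v3:inf,v4:15,v5:inf,v6:inf,v7:1
step 3: dist = v0:13,v1:0,v2:33,v3:inf,v4:15,v5:48,v6:inf,v7:1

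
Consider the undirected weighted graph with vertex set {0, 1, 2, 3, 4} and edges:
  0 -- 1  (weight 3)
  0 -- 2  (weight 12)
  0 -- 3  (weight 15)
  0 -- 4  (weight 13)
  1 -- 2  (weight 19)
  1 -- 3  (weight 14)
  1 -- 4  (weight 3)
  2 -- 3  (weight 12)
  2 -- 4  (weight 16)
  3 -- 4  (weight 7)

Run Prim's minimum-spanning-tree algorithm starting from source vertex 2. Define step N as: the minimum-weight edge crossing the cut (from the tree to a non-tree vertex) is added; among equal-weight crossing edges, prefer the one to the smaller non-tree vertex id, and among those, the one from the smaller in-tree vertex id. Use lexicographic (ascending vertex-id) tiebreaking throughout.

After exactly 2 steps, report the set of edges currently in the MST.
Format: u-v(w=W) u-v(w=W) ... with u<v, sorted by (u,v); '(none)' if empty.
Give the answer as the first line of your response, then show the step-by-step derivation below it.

0-1(w=3) 0-2(w=12)

step 1: add edge 0-2 (w=12); MST = {0-2(w=12)}
step 2: add edge 0-1 (w=3); MST = {0-1(w=3) 0-2(w=12)}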